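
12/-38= - 1 + 13/19 = -0.32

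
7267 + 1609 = 8876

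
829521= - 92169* (-9)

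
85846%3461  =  2782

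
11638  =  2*5819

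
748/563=1+185/563 = 1.33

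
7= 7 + 0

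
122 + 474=596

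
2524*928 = 2342272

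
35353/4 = 35353/4 = 8838.25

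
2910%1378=154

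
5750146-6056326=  - 306180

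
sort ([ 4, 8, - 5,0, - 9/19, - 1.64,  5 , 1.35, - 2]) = [ - 5, - 2, -1.64, - 9/19, 0,  1.35,4,5  ,  8]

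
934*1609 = 1502806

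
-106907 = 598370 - 705277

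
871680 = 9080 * 96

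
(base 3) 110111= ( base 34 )9V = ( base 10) 337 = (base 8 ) 521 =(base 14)1A1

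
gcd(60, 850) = 10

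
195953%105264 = 90689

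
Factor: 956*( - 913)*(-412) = 2^4*11^1*83^1*103^1* 239^1 = 359605136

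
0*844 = 0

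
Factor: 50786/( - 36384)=-2^( - 4)*3^( - 1)*67^1 = -  67/48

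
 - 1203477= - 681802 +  - 521675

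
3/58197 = 1/19399 = 0.00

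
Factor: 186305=5^1 * 7^1*5323^1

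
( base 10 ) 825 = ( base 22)1FB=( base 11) 690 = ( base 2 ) 1100111001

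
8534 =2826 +5708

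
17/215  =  17/215  =  0.08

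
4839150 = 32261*150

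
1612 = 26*62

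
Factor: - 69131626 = - 2^1*  4919^1 * 7027^1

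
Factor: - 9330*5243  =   - 2^1*3^1*5^1*7^2*107^1*  311^1 = - 48917190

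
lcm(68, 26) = 884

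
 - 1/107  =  -1/107 = - 0.01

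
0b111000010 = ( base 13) 288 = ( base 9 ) 550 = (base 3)121200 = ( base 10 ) 450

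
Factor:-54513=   -3^4  *  673^1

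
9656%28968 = 9656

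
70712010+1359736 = 72071746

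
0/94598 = 0 = 0.00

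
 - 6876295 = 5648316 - 12524611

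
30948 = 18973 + 11975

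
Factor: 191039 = 191039^1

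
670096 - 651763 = 18333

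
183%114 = 69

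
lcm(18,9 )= 18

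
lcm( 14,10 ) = 70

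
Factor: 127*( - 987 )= -3^1*7^1*47^1 * 127^1 = - 125349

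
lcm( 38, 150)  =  2850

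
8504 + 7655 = 16159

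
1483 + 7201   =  8684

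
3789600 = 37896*100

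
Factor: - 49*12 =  - 2^2*3^1*7^2 = - 588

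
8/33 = 8/33 = 0.24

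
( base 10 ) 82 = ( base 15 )57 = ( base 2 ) 1010010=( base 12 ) 6a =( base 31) 2k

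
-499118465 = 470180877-969299342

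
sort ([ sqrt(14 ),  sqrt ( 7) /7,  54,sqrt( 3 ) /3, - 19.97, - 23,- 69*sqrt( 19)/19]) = [- 23, - 19.97, - 69*sqrt (19)/19, sqrt( 7) /7, sqrt(3)/3, sqrt ( 14 ), 54] 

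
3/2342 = 3/2342 =0.00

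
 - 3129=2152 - 5281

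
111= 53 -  - 58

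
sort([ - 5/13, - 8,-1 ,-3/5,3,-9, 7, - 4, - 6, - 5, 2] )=[- 9, - 8, - 6, - 5, - 4, - 1, - 3/5, - 5/13,2,3,7 ]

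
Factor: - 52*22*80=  - 91520 = - 2^7*5^1*11^1 *13^1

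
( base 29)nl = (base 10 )688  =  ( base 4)22300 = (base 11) 576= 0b1010110000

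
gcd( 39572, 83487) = 1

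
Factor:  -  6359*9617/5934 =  - 61154503/5934=- 2^( - 1)*3^( - 1 )*23^( - 1 )*43^( -1 )*59^1*163^1 * 6359^1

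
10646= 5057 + 5589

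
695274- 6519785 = - 5824511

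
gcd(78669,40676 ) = 1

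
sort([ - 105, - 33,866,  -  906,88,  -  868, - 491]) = [  -  906, - 868, - 491,  -  105, - 33, 88, 866]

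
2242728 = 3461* 648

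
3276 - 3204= 72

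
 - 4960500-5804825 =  - 10765325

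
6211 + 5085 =11296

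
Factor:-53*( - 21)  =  1113  =  3^1*7^1*53^1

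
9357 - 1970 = 7387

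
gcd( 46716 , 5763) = 51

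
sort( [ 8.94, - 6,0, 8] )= [ - 6, 0,8,8.94 ]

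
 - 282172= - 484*583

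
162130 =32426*5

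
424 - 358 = 66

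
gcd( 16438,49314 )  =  16438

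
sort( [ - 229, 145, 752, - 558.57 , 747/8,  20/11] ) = [ - 558.57,  -  229, 20/11 , 747/8 , 145,752 ] 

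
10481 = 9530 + 951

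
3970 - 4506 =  - 536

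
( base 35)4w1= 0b1011110000101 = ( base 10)6021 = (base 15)1BB6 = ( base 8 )13605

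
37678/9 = 37678/9 = 4186.44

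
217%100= 17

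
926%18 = 8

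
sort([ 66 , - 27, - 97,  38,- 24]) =[ - 97,-27, - 24, 38 , 66] 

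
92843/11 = 92843/11 = 8440.27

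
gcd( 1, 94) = 1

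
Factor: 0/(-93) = 0^1 = 0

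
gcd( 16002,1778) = 1778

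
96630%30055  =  6465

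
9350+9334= 18684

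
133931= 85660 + 48271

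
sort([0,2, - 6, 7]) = [ - 6, 0 , 2 , 7]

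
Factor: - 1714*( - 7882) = 2^2*7^1 * 563^1*857^1 = 13509748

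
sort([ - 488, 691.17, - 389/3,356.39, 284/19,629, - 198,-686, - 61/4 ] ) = [ - 686, - 488, - 198, - 389/3, - 61/4, 284/19,356.39,  629,691.17 ] 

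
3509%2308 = 1201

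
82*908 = 74456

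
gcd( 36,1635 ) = 3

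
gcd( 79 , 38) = 1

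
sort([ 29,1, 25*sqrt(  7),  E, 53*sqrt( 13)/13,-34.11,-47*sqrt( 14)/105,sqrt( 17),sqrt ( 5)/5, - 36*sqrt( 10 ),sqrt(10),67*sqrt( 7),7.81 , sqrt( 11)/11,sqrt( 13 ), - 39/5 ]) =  [ - 36*sqrt(10 ) , - 34.11, - 39/5, - 47*sqrt(14 )/105, sqrt( 11)/11,  sqrt (5) /5,1,E, sqrt( 10),sqrt( 13 ), sqrt( 17 ), 7.81,53*sqrt( 13)/13 , 29,25*sqrt(7 ), 67*sqrt( 7) ]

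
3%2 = 1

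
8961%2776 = 633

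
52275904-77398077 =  - 25122173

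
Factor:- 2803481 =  - 67^1*41843^1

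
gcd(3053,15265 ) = 3053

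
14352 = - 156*( - 92) 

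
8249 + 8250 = 16499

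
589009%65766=62881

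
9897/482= 9897/482 =20.53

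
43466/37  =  43466/37=1174.76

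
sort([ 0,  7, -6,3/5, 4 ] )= [ - 6, 0,3/5, 4, 7 ] 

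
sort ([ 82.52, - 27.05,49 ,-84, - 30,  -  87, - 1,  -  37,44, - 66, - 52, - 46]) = [ - 87, - 84, - 66,  -  52,-46, - 37,- 30, - 27.05, - 1,  44, 49,  82.52]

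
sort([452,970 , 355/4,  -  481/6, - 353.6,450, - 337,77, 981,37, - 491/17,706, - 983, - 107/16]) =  [ - 983, - 353.6,- 337, - 481/6,-491/17, - 107/16,37 , 77,355/4, 450,  452, 706,970, 981 ]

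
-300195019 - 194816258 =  - 495011277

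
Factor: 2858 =2^1*1429^1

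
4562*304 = 1386848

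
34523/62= 34523/62  =  556.82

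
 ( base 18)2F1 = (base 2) 1110010111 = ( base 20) 25J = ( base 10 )919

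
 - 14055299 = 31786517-45841816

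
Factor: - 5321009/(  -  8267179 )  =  5321009^1*8267179^( - 1 )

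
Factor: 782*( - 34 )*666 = -2^3 * 3^2*17^2*23^1*37^1 = - 17707608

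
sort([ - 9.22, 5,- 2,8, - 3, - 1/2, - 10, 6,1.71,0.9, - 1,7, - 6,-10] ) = [ - 10, - 10, - 9.22, - 6,  -  3, - 2, - 1, - 1/2,0.9,1.71,5,6,7,  8]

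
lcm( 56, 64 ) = 448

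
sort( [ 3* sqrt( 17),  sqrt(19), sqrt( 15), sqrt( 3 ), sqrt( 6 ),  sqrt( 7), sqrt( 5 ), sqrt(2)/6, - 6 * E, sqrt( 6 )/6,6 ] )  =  [ - 6*E, sqrt(2 )/6,sqrt( 6)/6,sqrt( 3 ),  sqrt( 5 ),sqrt( 6 ), sqrt( 7 ),sqrt( 15),sqrt (19), 6,  3*sqrt(17)]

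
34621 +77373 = 111994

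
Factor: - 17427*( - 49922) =869990694 = 2^1*3^1*37^1*109^1*157^1*229^1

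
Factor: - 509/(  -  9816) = 2^ ( - 3 )*3^(  -  1)*409^( - 1 )*509^1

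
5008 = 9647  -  4639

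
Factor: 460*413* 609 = 2^2*3^1*5^1  *7^2*23^1*29^1*59^1 = 115697820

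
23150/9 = 23150/9 =2572.22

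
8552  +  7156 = 15708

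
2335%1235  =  1100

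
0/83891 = 0 = 0.00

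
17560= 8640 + 8920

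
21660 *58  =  1256280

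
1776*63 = 111888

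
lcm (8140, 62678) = 626780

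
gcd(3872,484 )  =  484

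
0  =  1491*0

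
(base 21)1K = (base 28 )1D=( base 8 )51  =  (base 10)41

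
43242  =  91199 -47957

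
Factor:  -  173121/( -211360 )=2^( - 5 )*3^1 * 5^(  -  1)*13^1*23^1*193^1 * 1321^( - 1 ) 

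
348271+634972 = 983243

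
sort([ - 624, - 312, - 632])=[ - 632, - 624 , - 312] 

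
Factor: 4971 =3^1*1657^1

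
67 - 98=- 31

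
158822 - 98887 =59935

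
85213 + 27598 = 112811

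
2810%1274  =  262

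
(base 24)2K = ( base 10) 68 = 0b1000100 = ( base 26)2G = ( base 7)125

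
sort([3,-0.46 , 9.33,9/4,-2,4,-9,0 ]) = [ - 9, - 2, - 0.46,  0, 9/4,3, 4,9.33 ] 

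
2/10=1/5 = 0.20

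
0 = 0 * 1129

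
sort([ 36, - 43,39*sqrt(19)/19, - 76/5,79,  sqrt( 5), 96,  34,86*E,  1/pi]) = [ - 43, - 76/5,  1/pi,sqrt( 5 ), 39*sqrt( 19)/19, 34,  36, 79, 96,86*E ]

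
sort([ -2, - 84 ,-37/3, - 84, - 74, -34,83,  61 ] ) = [ - 84,-84,-74,-34 ,-37/3, - 2,61,83] 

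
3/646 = 3/646 = 0.00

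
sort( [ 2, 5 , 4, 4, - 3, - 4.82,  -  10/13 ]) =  [ - 4.82,  -  3,  -  10/13, 2, 4, 4,5]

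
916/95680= 229/23920=0.01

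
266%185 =81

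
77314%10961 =587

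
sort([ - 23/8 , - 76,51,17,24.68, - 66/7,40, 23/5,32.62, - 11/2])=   [ - 76, - 66/7,-11/2,-23/8,23/5, 17,24.68,32.62, 40,  51]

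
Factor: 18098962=2^1*7^1*1292783^1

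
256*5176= 1325056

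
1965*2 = 3930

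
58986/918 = 64+13/51= 64.25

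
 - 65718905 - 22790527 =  - 88509432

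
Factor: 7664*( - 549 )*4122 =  - 2^5 * 3^4*61^1 * 229^1* 479^1 = - 17343463392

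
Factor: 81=3^4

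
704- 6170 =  - 5466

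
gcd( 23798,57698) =2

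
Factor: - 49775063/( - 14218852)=2^(  -  2 )*13^2*383^1*769^1*3554713^(-1) 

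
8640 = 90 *96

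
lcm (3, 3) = 3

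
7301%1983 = 1352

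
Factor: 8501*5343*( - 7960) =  - 2^3*3^1*5^1 * 13^1  *137^1*199^1*8501^1 = - 361549910280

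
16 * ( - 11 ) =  - 176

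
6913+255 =7168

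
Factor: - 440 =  - 2^3*5^1*11^1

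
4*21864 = 87456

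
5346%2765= 2581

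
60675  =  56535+4140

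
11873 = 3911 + 7962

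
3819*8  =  30552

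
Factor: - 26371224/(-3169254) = 2^2*3^2*11^1*31^( - 1 )*1009^1 * 1549^ (- 1 ) = 399564/48019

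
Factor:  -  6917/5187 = -3^( - 1) * 7^ (-1)*13^(-1)*19^( - 1) * 6917^1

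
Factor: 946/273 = 2^1 * 3^( - 1)*7^( - 1 )* 11^1*13^( - 1)*43^1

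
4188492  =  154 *27198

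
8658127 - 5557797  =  3100330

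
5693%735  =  548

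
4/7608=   1/1902=0.00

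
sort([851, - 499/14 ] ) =[ - 499/14, 851 ] 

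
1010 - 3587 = - 2577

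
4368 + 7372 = 11740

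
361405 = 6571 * 55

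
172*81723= 14056356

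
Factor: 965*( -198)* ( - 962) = 183809340 =2^2*3^2 *5^1*11^1*13^1*37^1*193^1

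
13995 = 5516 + 8479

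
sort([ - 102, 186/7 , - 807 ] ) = [ - 807, - 102,186/7]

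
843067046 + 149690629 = 992757675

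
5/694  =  5/694 = 0.01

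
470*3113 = 1463110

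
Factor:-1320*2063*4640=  - 12635462400 = - 2^8*3^1*5^2*11^1*29^1 *2063^1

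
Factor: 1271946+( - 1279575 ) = - 7629 = - 3^1  *  2543^1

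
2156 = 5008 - 2852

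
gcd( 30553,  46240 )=1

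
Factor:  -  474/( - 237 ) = 2^1= 2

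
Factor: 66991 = 31^1 * 2161^1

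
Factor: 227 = 227^1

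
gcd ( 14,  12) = 2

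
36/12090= 6/2015 = 0.00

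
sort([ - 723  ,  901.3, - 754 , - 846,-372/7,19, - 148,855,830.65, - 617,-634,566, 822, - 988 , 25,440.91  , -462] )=[ - 988, -846, -754,-723, -634, - 617, - 462, - 148, -372/7,19,25,440.91,566, 822,830.65, 855, 901.3 ]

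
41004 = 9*4556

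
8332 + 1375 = 9707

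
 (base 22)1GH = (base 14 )44d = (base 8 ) 1525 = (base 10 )853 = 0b1101010101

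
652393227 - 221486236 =430906991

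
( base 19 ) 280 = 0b1101101010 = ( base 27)15A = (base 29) 114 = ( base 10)874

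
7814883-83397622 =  - 75582739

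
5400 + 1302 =6702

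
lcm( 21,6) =42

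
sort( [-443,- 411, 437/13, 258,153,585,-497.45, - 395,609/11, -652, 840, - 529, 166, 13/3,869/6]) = [ - 652,- 529, - 497.45, - 443, - 411, -395,13/3, 437/13, 609/11,869/6, 153, 166, 258,585,840 ]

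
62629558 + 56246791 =118876349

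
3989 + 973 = 4962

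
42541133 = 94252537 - 51711404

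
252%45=27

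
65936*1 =65936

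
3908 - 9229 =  - 5321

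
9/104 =9/104= 0.09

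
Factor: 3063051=3^2 * 340339^1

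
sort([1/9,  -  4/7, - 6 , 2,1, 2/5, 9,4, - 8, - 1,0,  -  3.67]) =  [ - 8, - 6, - 3.67, - 1,  -  4/7, 0, 1/9,2/5, 1, 2,4,9 ] 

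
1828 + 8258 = 10086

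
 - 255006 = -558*457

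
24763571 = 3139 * 7889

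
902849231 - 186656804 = 716192427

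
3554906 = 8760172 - 5205266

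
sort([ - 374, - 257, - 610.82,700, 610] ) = [  -  610.82, - 374, - 257,610,700]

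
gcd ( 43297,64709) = 1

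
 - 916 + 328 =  - 588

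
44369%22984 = 21385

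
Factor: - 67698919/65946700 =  - 2^(-2)*5^( - 2 )*19^1 * 97^1*109^1*337^1*659467^(-1 )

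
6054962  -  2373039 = 3681923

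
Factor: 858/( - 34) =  - 429/17 = - 3^1*11^1*13^1*17^( - 1 ) 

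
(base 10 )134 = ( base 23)5j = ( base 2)10000110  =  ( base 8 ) 206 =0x86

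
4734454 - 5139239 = - 404785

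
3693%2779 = 914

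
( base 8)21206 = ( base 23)GG6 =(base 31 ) 963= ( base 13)403b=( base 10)8838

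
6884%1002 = 872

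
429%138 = 15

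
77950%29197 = 19556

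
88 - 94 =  - 6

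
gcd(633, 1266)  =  633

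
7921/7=7921/7 = 1131.57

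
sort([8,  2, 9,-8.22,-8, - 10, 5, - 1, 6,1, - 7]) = [ - 10,-8.22,- 8, - 7, - 1,  1, 2,5 , 6,8, 9] 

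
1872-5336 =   -  3464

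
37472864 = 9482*3952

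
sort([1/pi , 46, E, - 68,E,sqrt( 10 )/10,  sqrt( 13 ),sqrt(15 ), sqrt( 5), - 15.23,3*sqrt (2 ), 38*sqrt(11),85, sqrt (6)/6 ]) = [ - 68, - 15.23,sqrt ( 10 )/10,1/pi, sqrt( 6) /6 , sqrt( 5), E,E,sqrt ( 13 ),sqrt(15 ),3*sqrt( 2), 46, 85,38*sqrt(11)] 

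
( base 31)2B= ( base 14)53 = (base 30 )2d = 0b1001001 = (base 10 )73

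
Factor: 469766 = 2^1*11^1*131^1*163^1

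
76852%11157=9910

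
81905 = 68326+13579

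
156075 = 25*6243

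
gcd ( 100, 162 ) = 2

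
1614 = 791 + 823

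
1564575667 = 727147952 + 837427715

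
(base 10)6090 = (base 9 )8316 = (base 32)5UA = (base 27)89f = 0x17CA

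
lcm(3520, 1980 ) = 31680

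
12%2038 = 12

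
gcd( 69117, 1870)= 1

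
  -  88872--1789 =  - 87083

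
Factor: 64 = 2^6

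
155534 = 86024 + 69510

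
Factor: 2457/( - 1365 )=-9/5=-3^2*5^(-1) 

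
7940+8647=16587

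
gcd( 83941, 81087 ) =1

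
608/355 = 608/355 = 1.71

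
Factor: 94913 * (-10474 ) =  - 2^1*7^2 * 13^1*149^1*5237^1= - 994118762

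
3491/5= 698 + 1/5 = 698.20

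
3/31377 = 1/10459 = 0.00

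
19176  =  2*9588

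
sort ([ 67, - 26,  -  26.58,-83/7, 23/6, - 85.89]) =[ -85.89,-26.58,-26,-83/7,23/6, 67]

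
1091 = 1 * 1091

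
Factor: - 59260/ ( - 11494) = 2^1*5^1*7^ ( - 1 ) * 821^( - 1)*2963^1 = 29630/5747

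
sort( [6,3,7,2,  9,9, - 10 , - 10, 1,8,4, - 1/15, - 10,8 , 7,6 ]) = [ - 10, - 10, - 10, - 1/15,1, 2,3,4,6,6,7,7,8,8 , 9,9]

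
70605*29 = 2047545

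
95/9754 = 95/9754 = 0.01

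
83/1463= 83/1463 = 0.06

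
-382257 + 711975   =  329718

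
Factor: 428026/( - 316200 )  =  -12589/9300 = - 2^( - 2 )*3^(  -  1 )*5^( - 2 )*31^( - 1 )*12589^1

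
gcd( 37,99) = 1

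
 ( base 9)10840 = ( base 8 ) 16115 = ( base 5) 212440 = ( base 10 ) 7245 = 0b1110001001101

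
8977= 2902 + 6075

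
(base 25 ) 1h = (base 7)60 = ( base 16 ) 2a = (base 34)18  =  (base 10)42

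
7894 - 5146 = 2748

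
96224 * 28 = 2694272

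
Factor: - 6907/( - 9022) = 2^( - 1) *13^( - 1)*347^( - 1)*6907^1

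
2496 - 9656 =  - 7160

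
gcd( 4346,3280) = 82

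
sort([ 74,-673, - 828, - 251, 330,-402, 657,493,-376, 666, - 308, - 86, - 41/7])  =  [ - 828, - 673, - 402, - 376, - 308,-251, - 86,-41/7,74, 330,493 , 657,666 ] 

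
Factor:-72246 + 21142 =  - 51104 = - 2^5  *  1597^1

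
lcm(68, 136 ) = 136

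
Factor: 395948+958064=1354012 = 2^2 * 11^1*30773^1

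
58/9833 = 58/9833  =  0.01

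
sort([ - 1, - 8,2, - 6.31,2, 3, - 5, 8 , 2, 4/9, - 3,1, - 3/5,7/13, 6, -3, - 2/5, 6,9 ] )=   [ - 8 , - 6.31, - 5 , - 3, - 3,  -  1, - 3/5, - 2/5,4/9,7/13, 1,2,2, 2, 3 , 6,6,8,9]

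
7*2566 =17962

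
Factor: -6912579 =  - 3^1* 79^1*29167^1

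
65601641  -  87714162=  - 22112521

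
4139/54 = 4139/54 = 76.65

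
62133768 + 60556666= 122690434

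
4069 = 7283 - 3214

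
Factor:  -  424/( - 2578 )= 212/1289 = 2^2*53^1 * 1289^( - 1 ) 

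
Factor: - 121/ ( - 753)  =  3^(  -  1)*11^2*251^( - 1 ) 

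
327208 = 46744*7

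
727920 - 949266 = - 221346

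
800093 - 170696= 629397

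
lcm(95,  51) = 4845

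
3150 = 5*630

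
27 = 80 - 53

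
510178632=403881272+106297360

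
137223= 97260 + 39963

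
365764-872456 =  - 506692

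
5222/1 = 5222 = 5222.00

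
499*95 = 47405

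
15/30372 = 5/10124 =0.00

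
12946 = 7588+5358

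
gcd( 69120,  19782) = 18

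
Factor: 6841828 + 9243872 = 16085700=   2^2*3^2*5^2*61^1*293^1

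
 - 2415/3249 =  - 1 + 278/1083= - 0.74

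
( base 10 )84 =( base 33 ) 2I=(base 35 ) 2E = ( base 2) 1010100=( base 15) 59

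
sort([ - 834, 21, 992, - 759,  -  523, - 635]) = [-834, -759,  -  635, - 523,21, 992]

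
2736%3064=2736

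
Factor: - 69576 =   -  2^3 * 3^1 * 13^1 * 223^1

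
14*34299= 480186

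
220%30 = 10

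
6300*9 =56700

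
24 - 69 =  - 45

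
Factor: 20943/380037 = 6981/126679= 3^1* 7^(  -  1) * 13^1*179^1*18097^ ( - 1)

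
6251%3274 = 2977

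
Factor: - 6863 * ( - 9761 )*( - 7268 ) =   -  2^2 * 23^1*43^1 * 79^1*227^1*  6863^1 = - 486881452124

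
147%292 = 147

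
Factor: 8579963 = 7^1 * 19^1*31^1 * 2081^1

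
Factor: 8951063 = 11^1*97^1*8389^1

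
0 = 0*264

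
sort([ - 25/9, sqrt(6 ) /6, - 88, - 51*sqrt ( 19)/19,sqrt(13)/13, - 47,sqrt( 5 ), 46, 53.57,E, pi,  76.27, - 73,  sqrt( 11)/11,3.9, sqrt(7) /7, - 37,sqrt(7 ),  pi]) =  [ - 88, - 73, - 47,-37, - 51*sqrt( 19) /19, - 25/9, sqrt(13) /13, sqrt(11) /11,  sqrt(7 )/7, sqrt(6) /6, sqrt(5 ), sqrt(7 ), E,pi, pi,  3.9,  46, 53.57, 76.27 ] 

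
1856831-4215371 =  - 2358540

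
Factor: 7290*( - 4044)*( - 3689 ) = 2^3 *3^7*5^1*7^1*17^1*31^1*337^1 = 108754523640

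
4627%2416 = 2211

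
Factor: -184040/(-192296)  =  535/559 = 5^1*13^ ( - 1)*43^( - 1 )*107^1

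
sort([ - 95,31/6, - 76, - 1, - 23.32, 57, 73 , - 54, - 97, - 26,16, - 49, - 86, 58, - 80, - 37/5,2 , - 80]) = [ - 97 ,-95, - 86, - 80, - 80 , - 76,- 54, - 49, - 26, - 23.32, - 37/5, - 1,2,31/6, 16, 57,58, 73 ]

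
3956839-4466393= -509554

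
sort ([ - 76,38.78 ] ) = [ -76,38.78] 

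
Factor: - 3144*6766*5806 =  - 2^5*3^1*17^1*131^1*199^1*2903^1 =- 123506997024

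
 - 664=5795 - 6459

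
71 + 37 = 108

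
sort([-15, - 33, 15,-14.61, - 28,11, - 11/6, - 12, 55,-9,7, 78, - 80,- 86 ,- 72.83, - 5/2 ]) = [ - 86 , - 80,-72.83, - 33,-28, - 15,- 14.61,- 12, - 9, -5/2, - 11/6, 7, 11, 15, 55,78 ]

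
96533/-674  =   - 144+523/674 = - 143.22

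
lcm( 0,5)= 0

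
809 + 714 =1523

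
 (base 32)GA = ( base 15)24c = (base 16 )20a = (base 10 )522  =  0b1000001010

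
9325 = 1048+8277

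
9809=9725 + 84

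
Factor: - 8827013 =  - 13^1*41^1*16561^1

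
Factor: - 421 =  - 421^1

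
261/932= 261/932 = 0.28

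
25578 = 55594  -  30016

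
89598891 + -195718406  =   - 106119515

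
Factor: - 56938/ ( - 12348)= 2^( - 1)*3^( - 2)*83^1 = 83/18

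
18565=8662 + 9903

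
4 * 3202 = 12808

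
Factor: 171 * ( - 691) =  - 118161 = - 3^2*19^1*691^1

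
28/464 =7/116   =  0.06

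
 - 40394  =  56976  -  97370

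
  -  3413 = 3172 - 6585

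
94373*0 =0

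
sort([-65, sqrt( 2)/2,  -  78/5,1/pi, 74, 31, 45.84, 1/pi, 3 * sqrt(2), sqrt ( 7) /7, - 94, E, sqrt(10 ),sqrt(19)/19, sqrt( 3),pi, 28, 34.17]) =[ - 94, - 65, - 78/5,sqrt( 19)/19, 1/pi, 1/pi, sqrt ( 7)/7, sqrt( 2)/2, sqrt (3) , E , pi,  sqrt(10),3*sqrt(2),28, 31,34.17,  45.84, 74 ] 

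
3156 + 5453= 8609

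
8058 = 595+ 7463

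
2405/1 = 2405 = 2405.00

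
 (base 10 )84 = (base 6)220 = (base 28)30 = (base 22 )3i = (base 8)124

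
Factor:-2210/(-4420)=2^(-1)= 1/2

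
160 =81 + 79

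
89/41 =89/41 =2.17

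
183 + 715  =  898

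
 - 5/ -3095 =1/619=0.00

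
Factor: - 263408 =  - 2^4*101^1*163^1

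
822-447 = 375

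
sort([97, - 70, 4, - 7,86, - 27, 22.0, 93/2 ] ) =[ - 70, -27,-7,4, 22.0,93/2, 86, 97]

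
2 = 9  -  7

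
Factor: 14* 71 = 2^1 * 7^1*71^1=994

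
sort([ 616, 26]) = [ 26, 616 ]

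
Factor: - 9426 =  - 2^1  *  3^1*1571^1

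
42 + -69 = -27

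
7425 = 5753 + 1672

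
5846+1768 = 7614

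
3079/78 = 39+37/78 = 39.47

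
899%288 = 35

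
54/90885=18/30295 = 0.00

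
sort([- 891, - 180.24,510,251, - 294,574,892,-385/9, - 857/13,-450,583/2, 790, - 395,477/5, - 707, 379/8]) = [ - 891, - 707, - 450, - 395,-294,  -  180.24, - 857/13, - 385/9,379/8,477/5,251,583/2, 510,574,790,892] 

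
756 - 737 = 19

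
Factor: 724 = 2^2*181^1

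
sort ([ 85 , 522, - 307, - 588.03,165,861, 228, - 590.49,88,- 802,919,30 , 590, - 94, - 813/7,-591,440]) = [ - 802, -591, - 590.49 , - 588.03,-307, - 813/7,-94 , 30,  85,88, 165,228,440,522,590,861,919 ] 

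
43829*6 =262974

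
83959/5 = 83959/5 = 16791.80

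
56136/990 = 9356/165= 56.70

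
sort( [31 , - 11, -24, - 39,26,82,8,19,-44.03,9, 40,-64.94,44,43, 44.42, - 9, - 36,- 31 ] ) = [  -  64.94 ,- 44.03, - 39, - 36, - 31 , -24,-11, - 9,8,9,19, 26, 31,40, 43,44, 44.42, 82] 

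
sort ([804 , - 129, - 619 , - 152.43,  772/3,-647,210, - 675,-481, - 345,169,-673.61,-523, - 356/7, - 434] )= [- 675,-673.61,-647, - 619,  -  523,  -  481, - 434, - 345, - 152.43,-129, - 356/7,  169,210,  772/3,804] 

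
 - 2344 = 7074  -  9418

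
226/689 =226/689=0.33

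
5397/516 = 10  +  79/172 = 10.46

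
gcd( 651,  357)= 21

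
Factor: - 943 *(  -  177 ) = 3^1*23^1*41^1*59^1 = 166911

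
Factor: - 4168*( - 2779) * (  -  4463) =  - 2^3*7^1*397^1*521^1*4463^1 = - 51694357736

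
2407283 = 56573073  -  54165790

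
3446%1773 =1673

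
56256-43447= 12809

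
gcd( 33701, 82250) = 1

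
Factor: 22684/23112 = 2^(-1 )* 3^( - 3) * 53^1 = 53/54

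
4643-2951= 1692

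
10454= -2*( - 5227)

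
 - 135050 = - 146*925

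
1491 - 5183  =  - 3692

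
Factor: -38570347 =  - 157^1*245671^1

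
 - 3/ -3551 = 3/3551=0.00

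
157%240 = 157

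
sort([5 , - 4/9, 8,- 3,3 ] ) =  [ - 3, - 4/9,3,5,8 ]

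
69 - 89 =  - 20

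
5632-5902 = - 270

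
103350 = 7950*13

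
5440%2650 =140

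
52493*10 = 524930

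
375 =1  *375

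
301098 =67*4494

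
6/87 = 2/29 = 0.07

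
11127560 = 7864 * 1415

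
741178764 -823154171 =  - 81975407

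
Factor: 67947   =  3^1*11^1*29^1 * 71^1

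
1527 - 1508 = 19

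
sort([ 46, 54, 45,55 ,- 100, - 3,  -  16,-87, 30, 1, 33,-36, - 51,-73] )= [ - 100,-87,-73 , - 51,-36,  -  16,- 3, 1, 30, 33,45, 46, 54,55]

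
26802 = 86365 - 59563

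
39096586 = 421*92866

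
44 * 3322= 146168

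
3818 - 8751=  -  4933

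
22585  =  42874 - 20289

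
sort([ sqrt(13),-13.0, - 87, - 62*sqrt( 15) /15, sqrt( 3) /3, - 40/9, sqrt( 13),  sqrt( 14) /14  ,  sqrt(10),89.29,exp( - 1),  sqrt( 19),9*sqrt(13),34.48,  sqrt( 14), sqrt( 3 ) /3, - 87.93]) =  [ - 87.93, - 87, - 62*sqrt( 15)/15, - 13.0, - 40/9, sqrt(14) /14, exp( - 1), sqrt(3)/3,sqrt( 3 )/3,sqrt(10 ),sqrt( 13 ),sqrt ( 13),sqrt( 14 ),sqrt(19),9*sqrt( 13),34.48,89.29]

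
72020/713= 72020/713 =101.01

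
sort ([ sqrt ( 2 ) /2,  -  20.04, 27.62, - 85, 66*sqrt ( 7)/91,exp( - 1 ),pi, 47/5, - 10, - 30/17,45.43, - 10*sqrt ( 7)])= [ - 85, - 10*sqrt ( 7 ),-20.04, - 10,- 30/17, exp( -1),sqrt( 2 )/2,66*sqrt( 7 ) /91, pi,47/5, 27.62, 45.43 ]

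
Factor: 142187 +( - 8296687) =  - 8154500 = - 2^2*5^3*47^1*347^1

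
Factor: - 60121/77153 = - 59^1*1019^1*77153^(-1)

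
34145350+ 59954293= 94099643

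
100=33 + 67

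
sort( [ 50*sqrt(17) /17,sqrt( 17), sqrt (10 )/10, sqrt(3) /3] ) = [ sqrt ( 10 )/10, sqrt(3 )/3, sqrt( 17), 50*sqrt(17 ) /17]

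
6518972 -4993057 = 1525915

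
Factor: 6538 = 2^1*  7^1*467^1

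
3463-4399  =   - 936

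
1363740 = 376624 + 987116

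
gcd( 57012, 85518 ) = 28506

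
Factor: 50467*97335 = 4912205445 = 3^3*5^1*7^1*103^1 * 109^1*463^1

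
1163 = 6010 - 4847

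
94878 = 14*6777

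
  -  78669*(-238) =18723222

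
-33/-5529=11/1843 = 0.01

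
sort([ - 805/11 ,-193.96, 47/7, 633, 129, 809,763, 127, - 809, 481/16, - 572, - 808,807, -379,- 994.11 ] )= [ - 994.11,-809, - 808, - 572, - 379, - 193.96, - 805/11, 47/7,481/16,127, 129,633,763,807, 809]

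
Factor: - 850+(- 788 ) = -2^1 * 3^2*7^1*13^1 = -1638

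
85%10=5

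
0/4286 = 0 = 0.00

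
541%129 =25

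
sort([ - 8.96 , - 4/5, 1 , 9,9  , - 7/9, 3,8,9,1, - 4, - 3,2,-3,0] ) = [ - 8.96, - 4, - 3, - 3,-4/5,-7/9,0, 1,1,2,3,8,9,9,9] 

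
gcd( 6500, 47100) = 100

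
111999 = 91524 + 20475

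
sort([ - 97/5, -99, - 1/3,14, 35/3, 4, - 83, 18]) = [ - 99, - 83, - 97/5, - 1/3, 4,35/3, 14, 18]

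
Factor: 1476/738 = 2=2^1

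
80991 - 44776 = 36215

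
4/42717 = 4/42717 = 0.00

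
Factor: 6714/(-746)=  - 9 = -  3^2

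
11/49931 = 11/49931 = 0.00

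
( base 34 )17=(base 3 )1112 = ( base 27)1e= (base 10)41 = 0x29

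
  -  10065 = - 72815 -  - 62750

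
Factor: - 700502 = -2^1*11^1*17^1 * 1873^1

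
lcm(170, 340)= 340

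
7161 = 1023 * 7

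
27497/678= 27497/678 = 40.56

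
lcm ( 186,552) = 17112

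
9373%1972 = 1485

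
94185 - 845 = 93340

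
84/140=3/5  =  0.60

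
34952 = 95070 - 60118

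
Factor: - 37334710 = - 2^1*5^1*7^1*533353^1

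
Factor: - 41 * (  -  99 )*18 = 2^1*3^4*11^1*41^1 = 73062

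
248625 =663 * 375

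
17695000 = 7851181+9843819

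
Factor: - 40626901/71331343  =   - 7^1*23^1*151^(-1) * 252341^1*472393^( - 1)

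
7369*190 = 1400110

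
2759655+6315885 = 9075540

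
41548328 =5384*7717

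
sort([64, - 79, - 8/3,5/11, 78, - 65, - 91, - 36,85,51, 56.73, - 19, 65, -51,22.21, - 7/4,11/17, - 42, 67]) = [ - 91,-79, - 65,-51,-42, - 36,-19, - 8/3, - 7/4,5/11 , 11/17,  22.21 , 51, 56.73, 64, 65, 67,78,  85 ] 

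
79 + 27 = 106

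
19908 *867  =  17260236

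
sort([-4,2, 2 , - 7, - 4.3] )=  [ - 7, - 4.3, - 4,2,2 ] 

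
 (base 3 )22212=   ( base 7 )461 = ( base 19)cb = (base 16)EF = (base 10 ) 239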